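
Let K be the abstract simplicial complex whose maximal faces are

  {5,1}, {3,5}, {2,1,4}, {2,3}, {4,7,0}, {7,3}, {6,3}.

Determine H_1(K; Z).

We work with the vertex ordering 0 < 1 < 2 < 3 < 4 < 5 < 6 < 7. The simplices of K, each written with vertices in increasing order, are:

  0-simplices (8): [0], [1], [2], [3], [4], [5], [6], [7]
  1-simplices (11): [0,4], [0,7], [1,2], [1,4], [1,5], [2,3], [2,4], [3,5], [3,6], [3,7], [4,7]
  2-simplices (2): [0,4,7], [1,2,4]

giving chain groups C_0 ≅ Z^8, C_1 ≅ Z^11, C_2 ≅ Z^2.

∂_1: C_1 → C_0 maps an edge to its endpoints' difference, ∂[p,q] = q − p.
This gives a 8×11 integer matrix of rank 7; reducing to Smith normal form yields diagonal entries (1,1,1,1,1,1,1).

The boundary map ∂_2: C_2 → C_1 acts by ∂[p,q,r] = [q,r] − [p,r] + [p,q]. For instance
  ∂[0,4,7] = [4,7] − [0,7] + [0,4],
  ∂[1,2,4] = [2,4] − [1,4] + [1,2].
As a 11×2 matrix over Z this has rank 2, with invariant factors (1,1).

From H_k ≅ ker(∂_k) / im(∂_{k+1}) we obtain:

  H_1: rank ker ∂_1 − rank ∂_2 = (11 − 7) − 2 = 2, and the invariant factors of ∂_2 are all 1, so H_1 = Z^2.

H_1 = Z^2.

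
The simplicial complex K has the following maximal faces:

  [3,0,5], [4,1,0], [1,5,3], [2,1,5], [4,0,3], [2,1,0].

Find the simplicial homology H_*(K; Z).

H_0 ≅ Z,  H_1 ≅ Z,  H_2 = 0.

We work with the vertex ordering 0 < 1 < 2 < 3 < 4 < 5. The simplices of K, each written with vertices in increasing order, are:

  0-simplices (6): [0], [1], [2], [3], [4], [5]
  1-simplices (12): [0,1], [0,2], [0,3], [0,4], [0,5], [1,2], [1,3], [1,4], [1,5], [2,5], [3,4], [3,5]
  2-simplices (6): [0,1,2], [0,1,4], [0,3,4], [0,3,5], [1,2,5], [1,3,5]

Hence C_0 ≅ Z^6, C_1 ≅ Z^12, C_2 ≅ Z^6.

∂_1: C_1 → C_0 sends each edge [p,q] (with p < q) to q − p. For instance
  ∂[0,5] = [5] − [0].
As a 6×12 matrix over Z this has rank 5, with invariant factors (1,1,1,1,1).

The boundary map ∂_2: C_2 → C_1 maps a triangle to the signed sum of its edges. For instance
  ∂[0,1,2] = [1,2] − [0,2] + [0,1],
  ∂[0,3,4] = [3,4] − [0,4] + [0,3].
This gives a 12×6 integer matrix of rank 6; reducing to Smith normal form yields diagonal entries (1,1,1,1,1,1).

From H_k ≅ ker(∂_k) / im(∂_{k+1}) we obtain:

  H_0: rank C_0 − rank ∂_1 = 6 − 5 = 1, and the invariant factors of ∂_1 are all 1, so H_0 = Z.
  H_1: rank ker ∂_1 − rank ∂_2 = (12 − 5) − 6 = 1, and the invariant factors of ∂_2 are all 1, so H_1 = Z.
  H_2: rank ker ∂_2 − rank ∂_3 = (6 − 6) − 0 = 0, and there is no ∂_3, so H_2 = 0.

(K is a triangulation of the cylinder S^1 x I.)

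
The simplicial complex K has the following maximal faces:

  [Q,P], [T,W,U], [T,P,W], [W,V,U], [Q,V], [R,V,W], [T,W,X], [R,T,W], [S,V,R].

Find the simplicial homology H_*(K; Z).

We work with the vertex ordering P < Q < R < S < T < U < V < W < X. The simplices of K, each written with vertices in increasing order, are:

  0-simplices (9): P, Q, R, S, T, U, V, W, X
  1-simplices (16): PQ, PT, PW, QV, RS, RT, RV, RW, SV, TU, TW, TX, UV, UW, VW, WX
  2-simplices (7): PTW, RSV, RTW, RVW, TUW, TWX, UVW

Hence C_0 ≅ Z^9, C_1 ≅ Z^16, C_2 ≅ Z^7.

∂_1: C_1 → C_0 is given by ∂[p,q] = [q] − [p]. For instance
  ∂RT = T − R.
The 9×16 boundary matrix has rank 8 and Smith normal form diag(1,1,1,1,1,1,1,1).

Boundary ∂_2: C_2 → C_1 acts by ∂[p,q,r] = [q,r] − [p,r] + [p,q]. For instance
  ∂UVW = VW − UW + UV,
  ∂PTW = TW − PW + PT.
The 16×7 boundary matrix has rank 7 and Smith normal form diag(1,1,1,1,1,1,1).

Computing H_k = (kernel of ∂_k) / (image of ∂_{k+1}):

  H_0: rank C_0 − rank ∂_1 = 9 − 8 = 1, and the invariant factors of ∂_1 are all 1, so H_0 = Z.
  H_1: rank ker ∂_1 − rank ∂_2 = (16 − 8) − 7 = 1, and the invariant factors of ∂_2 are all 1, so H_1 = Z.
  H_2: rank ker ∂_2 − rank ∂_3 = (7 − 7) − 0 = 0, and there is no ∂_3, so H_2 = 0.

H_0 = Z,  H_1 = Z,  H_2 = 0.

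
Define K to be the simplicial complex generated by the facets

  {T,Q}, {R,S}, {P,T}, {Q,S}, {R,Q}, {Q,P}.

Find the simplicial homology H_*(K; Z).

H_0 ≅ Z,  H_1 ≅ Z^2.

We work with the vertex ordering P < Q < R < S < T. The simplices of K, each written with vertices in increasing order, are:

  0-simplices (5): P, Q, R, S, T
  1-simplices (6): PQ, PT, QR, QS, QT, RS

Hence C_0 ≅ Z^5, C_1 ≅ Z^6.

Boundary ∂_1: C_1 → C_0 sends each edge [p,q] (with p < q) to q − p.
The 5×6 boundary matrix has rank 4 and Smith normal form diag(1,1,1,1).

Reading off H_k = ker ∂_k / im ∂_{k+1}:

  H_0: rank C_0 − rank ∂_1 = 5 − 4 = 1, and the invariant factors of ∂_1 are all 1, so H_0 ≅ Z.
  H_1: rank ker ∂_1 − rank ∂_2 = (6 − 4) − 0 = 2, and there is no ∂_2, so H_1 ≅ Z^2.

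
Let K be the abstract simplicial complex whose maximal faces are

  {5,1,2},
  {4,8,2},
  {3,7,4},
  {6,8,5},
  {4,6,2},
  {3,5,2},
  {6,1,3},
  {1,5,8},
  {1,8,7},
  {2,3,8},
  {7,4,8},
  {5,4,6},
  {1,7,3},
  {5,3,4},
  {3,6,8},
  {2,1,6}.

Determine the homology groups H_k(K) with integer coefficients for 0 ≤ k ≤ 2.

We work with the vertex ordering 1 < 2 < 3 < 4 < 5 < 6 < 7 < 8. The simplices of K, each written with vertices in increasing order, are:

  0-simplices (8): [1], [2], [3], [4], [5], [6], [7], [8]
  1-simplices (24): (24 of them)
  2-simplices (16): [1,2,5], [1,2,6], [1,3,6], [1,3,7], [1,5,8], [1,7,8], [2,3,5], [2,3,8], [2,4,6], [2,4,8], [3,4,5], [3,4,7], [3,6,8], [4,5,6], [4,7,8], [5,6,8]

Hence C_0 ≅ Z^8, C_1 ≅ Z^24, C_2 ≅ Z^16.

∂_1: C_1 → C_0 sends each edge [p,q] (with p < q) to q − p.
As a 8×24 matrix over Z this has rank 7, with invariant factors (1,1,1,1,1,1,1).

Boundary ∂_2: C_2 → C_1 acts by ∂[p,q,r] = [q,r] − [p,r] + [p,q]. For instance
  ∂[3,6,8] = [6,8] − [3,8] + [3,6],
  ∂[1,3,7] = [3,7] − [1,7] + [1,3].
This gives a 24×16 integer matrix of rank 15; reducing to Smith normal form yields diagonal entries (1,1,1,1,1,1,1,1,1,1,1,1,1,1,1).

Computing H_k = (kernel of ∂_k) / (image of ∂_{k+1}):

  H_0: rank C_0 − rank ∂_1 = 8 − 7 = 1, and the invariant factors of ∂_1 are all 1, so H_0 = Z.
  H_1: rank ker ∂_1 − rank ∂_2 = (24 − 7) − 15 = 2, and the invariant factors of ∂_2 are all 1, so H_1 = Z^2.
  H_2: rank ker ∂_2 − rank ∂_3 = (16 − 15) − 0 = 1, and there is no ∂_3, so H_2 = Z.

As a check, the Euler characteristic is 8 − 24 + 16 = 0, which agrees with 1 − 2 + 1 = 0.

H_0 = Z,  H_1 = Z^2,  H_2 = Z.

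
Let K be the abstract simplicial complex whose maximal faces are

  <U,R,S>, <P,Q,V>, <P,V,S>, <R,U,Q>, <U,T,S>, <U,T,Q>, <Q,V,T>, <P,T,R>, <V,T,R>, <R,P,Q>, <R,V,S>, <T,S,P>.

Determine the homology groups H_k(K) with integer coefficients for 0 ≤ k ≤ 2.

H_0 = Z,  H_1 = Z/2,  H_2 = 0.

Take the total order P < Q < R < S < T < U < V on the vertex set. Then K (dimension 2) consists of the simplices:

  0-simplices (7): P, Q, R, S, T, U, V
  1-simplices (18): PQ, PR, PS, PT, PV, QR, QT, QU, QV, RS, RT, RU, RV, ST, SU, SV, TU, TV
  2-simplices (12): PQR, PQV, PRT, PST, PSV, QRU, QTU, QTV, RSU, RSV, RTV, STU

giving chain groups C_0 ≅ Z^7, C_1 ≅ Z^18, C_2 ≅ Z^12.

The boundary map ∂_1: C_1 → C_0 maps an edge to its endpoints' difference, ∂[p,q] = q − p.
As a 7×18 matrix over Z this has rank 6, with invariant factors (1,1,1,1,1,1).

Boundary ∂_2: C_2 → C_1 sends each 2-simplex [p,q,r] to [q,r] − [p,r] + [p,q]. For instance
  ∂PSV = SV − PV + PS,
  ∂RSV = SV − RV + RS.
As a 18×12 matrix over Z this has rank 12, with invariant factors (1,1,1,1,1,1,1,1,1,1,1,2).

From H_k ≅ ker(∂_k) / im(∂_{k+1}) we obtain:

  H_0: rank C_0 − rank ∂_1 = 7 − 6 = 1, and the invariant factors of ∂_1 are all 1, so H_0 ≅ Z.
  H_1: rank ker ∂_1 − rank ∂_2 = (18 − 6) − 12 = 0, and ∂_2 has invariant factor 2 > 1, so H_1 ≅ Z/2.
  H_2: rank ker ∂_2 − rank ∂_3 = (12 − 12) − 0 = 0, and there is no ∂_3, so H_2 ≅ 0.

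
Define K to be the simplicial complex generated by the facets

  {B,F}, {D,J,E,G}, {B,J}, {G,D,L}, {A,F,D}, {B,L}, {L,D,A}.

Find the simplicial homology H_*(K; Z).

H_0 ≅ Z,  H_1 ≅ Z^2,  H_2 = 0,  H_3 = 0.

Order the vertices as A < B < D < E < F < G < J < L. Listing each simplex with vertices in this order, K has dimension 3 with simplices:

  0-simplices (8): A, B, D, E, F, G, J, L
  1-simplices (15): AD, AF, AL, BF, BJ, BL, DE, DF, DG, DJ, DL, EG, EJ, GJ, GL
  2-simplices (7): ADF, ADL, DEG, DEJ, DGJ, DGL, EGJ
  3-simplices (1): DEGJ

Hence C_0 ≅ Z^8, C_1 ≅ Z^15, C_2 ≅ Z^7, C_3 ≅ Z^1.

Boundary ∂_1: C_1 → C_0 sends each edge [p,q] (with p < q) to q − p. For instance
  ∂DL = L − D.
The 8×15 boundary matrix has rank 7 and Smith normal form diag(1,1,1,1,1,1,1).

∂_2: C_2 → C_1 sends each 2-simplex [p,q,r] to [q,r] − [p,r] + [p,q]. For instance
  ∂DGJ = GJ − DJ + DG,
  ∂DEG = EG − DG + DE.
This gives a 15×7 integer matrix of rank 6; reducing to Smith normal form yields diagonal entries (1,1,1,1,1,1).

∂_3: C_3 → C_2 sends each 3-simplex σ to the alternating sum Σ_i (−1)^i (σ with its i-th vertex removed). For instance
  ∂DEGJ = EGJ − DGJ + DEJ − DEG.
The 7×1 boundary matrix has rank 1 and Smith normal form diag(1).

Reading off H_k = ker ∂_k / im ∂_{k+1}:

  H_0: rank C_0 − rank ∂_1 = 8 − 7 = 1, and the invariant factors of ∂_1 are all 1, so H_0 ≅ Z.
  H_1: rank ker ∂_1 − rank ∂_2 = (15 − 7) − 6 = 2, and the invariant factors of ∂_2 are all 1, so H_1 ≅ Z^2.
  H_2: rank ker ∂_2 − rank ∂_3 = (7 − 6) − 1 = 0, and the invariant factors of ∂_3 are all 1, so H_2 ≅ 0.
  H_3: rank ker ∂_3 − rank ∂_4 = (1 − 1) − 0 = 0, and there is no ∂_4, so H_3 ≅ 0.

As a check, the Euler characteristic is 8 − 15 + 7 − 1 = -1, which agrees with 1 − 2 + 0 − 0 = -1.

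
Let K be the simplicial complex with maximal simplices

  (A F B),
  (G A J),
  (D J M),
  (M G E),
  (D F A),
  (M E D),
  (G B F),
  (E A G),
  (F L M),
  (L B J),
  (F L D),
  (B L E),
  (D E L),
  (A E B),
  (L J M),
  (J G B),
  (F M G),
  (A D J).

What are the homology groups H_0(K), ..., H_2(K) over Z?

K has 9 vertices, 27 edges, 18 triangles.
rank ∂_0 = 0, rank ∂_1 = 8 ⇒ b_0 = 9 − 0 − 8 = 1; all invariant factors of ∂_1 are 1 so no torsion. So H_0 ≅ Z.
rank ∂_1 = 8, rank ∂_2 = 18 ⇒ b_1 = 27 − 8 − 18 = 1; ∂_2 has invariant factor(s) [2] giving torsion. So H_1 ≅ Z × Z/2.
rank ∂_2 = 18, rank ∂_3 = 0 ⇒ b_2 = 18 − 18 − 0 = 0. So H_2 ≅ 0.

H_0 ≅ Z,  H_1 ≅ Z × Z/2,  H_2 = 0.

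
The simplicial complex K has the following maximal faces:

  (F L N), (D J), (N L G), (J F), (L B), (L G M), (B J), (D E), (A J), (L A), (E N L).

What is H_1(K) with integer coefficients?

H_1 = Z^3.

Order the vertices as A < B < D < E < F < G < J < L < M < N. Listing each simplex with vertices in this order, K has dimension 2 with simplices:

  0-simplices (10): A, B, D, E, F, G, J, L, M, N
  1-simplices (16): AJ, AL, BJ, BL, DE, DJ, EL, EN, FJ, FL, FN, GL, GM, GN, LM, LN
  2-simplices (4): ELN, FLN, GLM, GLN

giving chain groups C_0 ≅ Z^10, C_1 ≅ Z^16, C_2 ≅ Z^4.

∂_1: C_1 → C_0 maps an edge to its endpoints' difference, ∂[p,q] = q − p. For instance
  ∂DJ = J − D.
This gives a 10×16 integer matrix of rank 9; reducing to Smith normal form yields diagonal entries (1,1,1,1,1,1,1,1,1).

The boundary map ∂_2: C_2 → C_1 sends each 2-simplex [p,q,r] to [q,r] − [p,r] + [p,q]. For instance
  ∂ELN = LN − EN + EL,
  ∂GLM = LM − GM + GL.
The resulting 16×4 matrix has rank 4, and its Smith normal form has invariant factors (1,1,1,1).

Computing H_k = (kernel of ∂_k) / (image of ∂_{k+1}):

  H_1: rank ker ∂_1 − rank ∂_2 = (16 − 9) − 4 = 3, and the invariant factors of ∂_2 are all 1, so H_1 ≅ Z^3.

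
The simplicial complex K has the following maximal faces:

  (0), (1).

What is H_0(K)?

We work with the vertex ordering 0 < 1. The simplices of K, each written with vertices in increasing order, are:

  0-simplices (2): [0], [1]

Hence C_0 ≅ Z^2.

Now H_k = ker ∂_k / im ∂_{k+1}, so:

  H_0: rank C_0 − rank ∂_1 = 2 − 0 = 2, and there is no ∂_1, so H_0 = Z^2.

H_0 = Z^2.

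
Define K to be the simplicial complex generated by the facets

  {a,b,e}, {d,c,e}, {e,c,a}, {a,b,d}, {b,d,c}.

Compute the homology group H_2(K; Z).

Take the total order a < b < c < d < e on the vertex set. Then K (dimension 2) consists of the simplices:

  0-simplices (5): a, b, c, d, e
  1-simplices (10): ab, ac, ad, ae, bc, bd, be, cd, ce, de
  2-simplices (5): abd, abe, ace, bcd, cde

so the chain groups are C_0 ≅ Z^5, C_1 ≅ Z^10, C_2 ≅ Z^5.

The boundary map ∂_1: C_1 → C_0 sends each edge [p,q] (with p < q) to q − p. For instance
  ∂de = e − d.
The resulting 5×10 matrix has rank 4, and its Smith normal form has invariant factors (1,1,1,1).

The boundary map ∂_2: C_2 → C_1 sends each 2-simplex [p,q,r] to [q,r] − [p,r] + [p,q]. For instance
  ∂abd = bd − ad + ab,
  ∂ace = ce − ae + ac.
This gives a 10×5 integer matrix of rank 5; reducing to Smith normal form yields diagonal entries (1,1,1,1,1).

Now H_k = ker ∂_k / im ∂_{k+1}, so:

  H_2: rank ker ∂_2 − rank ∂_3 = (5 − 5) − 0 = 0, and there is no ∂_3, so H_2 = 0.

H_2 ≅ 0.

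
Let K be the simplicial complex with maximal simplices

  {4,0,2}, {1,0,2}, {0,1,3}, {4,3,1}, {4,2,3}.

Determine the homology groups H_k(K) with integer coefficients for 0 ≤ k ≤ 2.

H_0 = Z,  H_1 = Z,  H_2 = 0.

We work with the vertex ordering 0 < 1 < 2 < 3 < 4. The simplices of K, each written with vertices in increasing order, are:

  0-simplices (5): [0], [1], [2], [3], [4]
  1-simplices (10): [0,1], [0,2], [0,3], [0,4], [1,2], [1,3], [1,4], [2,3], [2,4], [3,4]
  2-simplices (5): [0,1,2], [0,1,3], [0,2,4], [1,3,4], [2,3,4]

giving chain groups C_0 ≅ Z^5, C_1 ≅ Z^10, C_2 ≅ Z^5.

The boundary map ∂_1: C_1 → C_0 is given by ∂[p,q] = [q] − [p]. For instance
  ∂[1,4] = [4] − [1].
As a 5×10 matrix over Z this has rank 4, with invariant factors (1,1,1,1).

The boundary map ∂_2: C_2 → C_1 sends each 2-simplex [p,q,r] to [q,r] − [p,r] + [p,q]. For instance
  ∂[1,3,4] = [3,4] − [1,4] + [1,3],
  ∂[2,3,4] = [3,4] − [2,4] + [2,3].
As a 10×5 matrix over Z this has rank 5, with invariant factors (1,1,1,1,1).

Reading off H_k = ker ∂_k / im ∂_{k+1}:

  H_0: rank C_0 − rank ∂_1 = 5 − 4 = 1, and the invariant factors of ∂_1 are all 1, so H_0 ≅ Z.
  H_1: rank ker ∂_1 − rank ∂_2 = (10 − 4) − 5 = 1, and the invariant factors of ∂_2 are all 1, so H_1 ≅ Z.
  H_2: rank ker ∂_2 − rank ∂_3 = (5 − 5) − 0 = 0, and there is no ∂_3, so H_2 ≅ 0.

As a check, the Euler characteristic is 5 − 10 + 5 = 0, which agrees with 1 − 1 + 0 = 0.
(K is a triangulation of the Möbius band.)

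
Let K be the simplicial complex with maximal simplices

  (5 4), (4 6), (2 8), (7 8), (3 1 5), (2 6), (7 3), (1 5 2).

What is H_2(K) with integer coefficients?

H_2 ≅ 0.

We work with the vertex ordering 1 < 2 < 3 < 4 < 5 < 6 < 7 < 8. The simplices of K, each written with vertices in increasing order, are:

  0-simplices (8): [1], [2], [3], [4], [5], [6], [7], [8]
  1-simplices (11): [1,2], [1,3], [1,5], [2,5], [2,6], [2,8], [3,5], [3,7], [4,5], [4,6], [7,8]
  2-simplices (2): [1,2,5], [1,3,5]

Hence C_0 ≅ Z^8, C_1 ≅ Z^11, C_2 ≅ Z^2.

The boundary map ∂_1: C_1 → C_0 sends each edge [p,q] (with p < q) to q − p. For instance
  ∂[3,5] = [5] − [3].
The resulting 8×11 matrix has rank 7, and its Smith normal form has invariant factors (1,1,1,1,1,1,1).

The boundary map ∂_2: C_2 → C_1 acts by ∂[p,q,r] = [q,r] − [p,r] + [p,q]. For instance
  ∂[1,3,5] = [3,5] − [1,5] + [1,3],
  ∂[1,2,5] = [2,5] − [1,5] + [1,2].
The 11×2 boundary matrix has rank 2 and Smith normal form diag(1,1).

Reading off H_k = ker ∂_k / im ∂_{k+1}:

  H_2: rank ker ∂_2 − rank ∂_3 = (2 − 2) − 0 = 0, and there is no ∂_3, so H_2 = 0.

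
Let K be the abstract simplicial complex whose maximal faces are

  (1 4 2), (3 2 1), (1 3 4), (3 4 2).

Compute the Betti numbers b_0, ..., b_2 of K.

b_0 = 1, b_1 = 0, b_2 = 1.

Order the vertices as 1 < 2 < 3 < 4. Listing each simplex with vertices in this order, K has dimension 2 with simplices:

  0-simplices (4): [1], [2], [3], [4]
  1-simplices (6): [1,2], [1,3], [1,4], [2,3], [2,4], [3,4]
  2-simplices (4): [1,2,3], [1,2,4], [1,3,4], [2,3,4]

giving chain groups C_0 ≅ Z^4, C_1 ≅ Z^6, C_2 ≅ Z^4.

The boundary map ∂_1: C_1 → C_0 maps an edge to its endpoints' difference, ∂[p,q] = q − p. For instance
  ∂[3,4] = [4] − [3].
The resulting 4×6 matrix has rank 3, and its Smith normal form has invariant factors (1,1,1).

∂_2: C_2 → C_1 acts by ∂[p,q,r] = [q,r] − [p,r] + [p,q]. For instance
  ∂[2,3,4] = [3,4] − [2,4] + [2,3],
  ∂[1,2,3] = [2,3] − [1,3] + [1,2].
As a 6×4 matrix over Z this has rank 3, with invariant factors (1,1,1).

From H_k ≅ ker(∂_k) / im(∂_{k+1}) we obtain:

  H_0: rank C_0 − rank ∂_1 = 4 − 3 = 1, and the invariant factors of ∂_1 are all 1, so H_0 = Z.
  H_1: rank ker ∂_1 − rank ∂_2 = (6 − 3) − 3 = 0, and the invariant factors of ∂_2 are all 1, so H_1 = 0.
  H_2: rank ker ∂_2 − rank ∂_3 = (4 − 3) − 0 = 1, and there is no ∂_3, so H_2 = Z.

(K is a triangulation of the 2-sphere S^2.)

Hence the Betti numbers are b_0 = 1, b_1 = 0, b_2 = 1.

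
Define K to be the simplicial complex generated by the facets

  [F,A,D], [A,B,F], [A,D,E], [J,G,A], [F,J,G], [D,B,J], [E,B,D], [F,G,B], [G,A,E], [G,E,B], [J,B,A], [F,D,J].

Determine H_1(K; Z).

Fix the vertex order A < B < D < E < F < G < J and write every simplex with vertices in increasing order. Then dim K = 2 and the simplices of K are:

  0-simplices (7): A, B, D, E, F, G, J
  1-simplices (18): AB, AD, AE, AF, AG, AJ, BD, BE, BF, BG, BJ, DE, DF, DJ, EG, FG, FJ, GJ
  2-simplices (12): ABF, ABJ, ADE, ADF, AEG, AGJ, BDE, BDJ, BEG, BFG, DFJ, FGJ

giving chain groups C_0 ≅ Z^7, C_1 ≅ Z^18, C_2 ≅ Z^12.

∂_1: C_1 → C_0 maps an edge to its endpoints' difference, ∂[p,q] = q − p. For instance
  ∂EG = G − E.
The 7×18 boundary matrix has rank 6 and Smith normal form diag(1,1,1,1,1,1).

∂_2: C_2 → C_1 maps a triangle to the signed sum of its edges. For instance
  ∂AGJ = GJ − AJ + AG,
  ∂AEG = EG − AG + AE.
As a 18×12 matrix over Z this has rank 12, with invariant factors (1,1,1,1,1,1,1,1,1,1,1,2).

Now H_k = ker ∂_k / im ∂_{k+1}, so:

  H_1: rank ker ∂_1 − rank ∂_2 = (18 − 6) − 12 = 0, and ∂_2 has invariant factor 2 > 1, so H_1 = Z/2.

H_1 ≅ Z/2.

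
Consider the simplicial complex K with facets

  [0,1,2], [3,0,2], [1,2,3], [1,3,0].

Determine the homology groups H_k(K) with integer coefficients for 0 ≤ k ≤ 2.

We work with the vertex ordering 0 < 1 < 2 < 3. The simplices of K, each written with vertices in increasing order, are:

  0-simplices (4): [0], [1], [2], [3]
  1-simplices (6): [0,1], [0,2], [0,3], [1,2], [1,3], [2,3]
  2-simplices (4): [0,1,2], [0,1,3], [0,2,3], [1,2,3]

so the chain groups are C_0 ≅ Z^4, C_1 ≅ Z^6, C_2 ≅ Z^4.

∂_1: C_1 → C_0 is given by ∂[p,q] = [q] − [p]. For instance
  ∂[0,3] = [3] − [0].
The 4×6 boundary matrix has rank 3 and Smith normal form diag(1,1,1).

The boundary map ∂_2: C_2 → C_1 acts by ∂[p,q,r] = [q,r] − [p,r] + [p,q]. For instance
  ∂[0,2,3] = [2,3] − [0,3] + [0,2],
  ∂[0,1,3] = [1,3] − [0,3] + [0,1].
As a 6×4 matrix over Z this has rank 3, with invariant factors (1,1,1).

Reading off H_k = ker ∂_k / im ∂_{k+1}:

  H_0: rank C_0 − rank ∂_1 = 4 − 3 = 1, and the invariant factors of ∂_1 are all 1, so H_0 ≅ Z.
  H_1: rank ker ∂_1 − rank ∂_2 = (6 − 3) − 3 = 0, and the invariant factors of ∂_2 are all 1, so H_1 ≅ 0.
  H_2: rank ker ∂_2 − rank ∂_3 = (4 − 3) − 0 = 1, and there is no ∂_3, so H_2 ≅ Z.

H_0 ≅ Z,  H_1 = 0,  H_2 ≅ Z.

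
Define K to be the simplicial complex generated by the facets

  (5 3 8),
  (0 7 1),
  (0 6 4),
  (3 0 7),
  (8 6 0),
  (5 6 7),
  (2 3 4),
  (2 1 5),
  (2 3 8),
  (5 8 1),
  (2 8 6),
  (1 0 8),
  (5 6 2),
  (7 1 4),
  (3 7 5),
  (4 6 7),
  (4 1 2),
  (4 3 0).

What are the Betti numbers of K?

Fix the vertex order 0 < 1 < 2 < 3 < 4 < 5 < 6 < 7 < 8 and write every simplex with vertices in increasing order. Then dim K = 2 and the simplices of K are:

  0-simplices (9): [0], [1], [2], [3], [4], [5], [6], [7], [8]
  1-simplices (27): (27 of them)
  2-simplices (18): [0,1,7], [0,1,8], [0,3,4], [0,3,7], [0,4,6], [0,6,8], [1,2,4], [1,2,5], [1,4,7], [1,5,8], [2,3,4], [2,3,8], [2,5,6], [2,6,8], [3,5,7], [3,5,8], [4,6,7], [5,6,7]

Hence C_0 ≅ Z^9, C_1 ≅ Z^27, C_2 ≅ Z^18.

Boundary ∂_1: C_1 → C_0 maps an edge to its endpoints' difference, ∂[p,q] = q − p. For instance
  ∂[1,7] = [7] − [1].
The resulting 9×27 matrix has rank 8, and its Smith normal form has invariant factors (1,1,1,1,1,1,1,1).

∂_2: C_2 → C_1 acts by ∂[p,q,r] = [q,r] − [p,r] + [p,q]. For instance
  ∂[3,5,8] = [5,8] − [3,8] + [3,5],
  ∂[2,6,8] = [6,8] − [2,8] + [2,6].
The 27×18 boundary matrix has rank 18 and Smith normal form diag(1,1,1,1,1,1,1,1,1,1,1,1,1,1,1,1,1,2).

Computing H_k = (kernel of ∂_k) / (image of ∂_{k+1}):

  H_0: rank C_0 − rank ∂_1 = 9 − 8 = 1, and the invariant factors of ∂_1 are all 1, so H_0 = Z.
  H_1: rank ker ∂_1 − rank ∂_2 = (27 − 8) − 18 = 1, and ∂_2 has invariant factor 2 > 1, so H_1 = Z ⊕ Z_2.
  H_2: rank ker ∂_2 − rank ∂_3 = (18 − 18) − 0 = 0, and there is no ∂_3, so H_2 = 0.

As a check, the Euler characteristic is 9 − 27 + 18 = 0, which agrees with 1 − 1 + 0 = 0.

Hence the Betti numbers are b_0 = 1, b_1 = 1, b_2 = 0.

b_0 = 1, b_1 = 1, b_2 = 0.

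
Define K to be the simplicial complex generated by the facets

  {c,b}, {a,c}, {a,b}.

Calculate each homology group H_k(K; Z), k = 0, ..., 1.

Fix the vertex order a < b < c and write every simplex with vertices in increasing order. Then dim K = 1 and the simplices of K are:

  0-simplices (3): a, b, c
  1-simplices (3): ab, ac, bc

giving chain groups C_0 ≅ Z^3, C_1 ≅ Z^3.

∂_1: C_1 → C_0 maps an edge to its endpoints' difference, ∂[p,q] = q − p. For instance
  ∂bc = c − b.
This gives a 3×3 integer matrix of rank 2; reducing to Smith normal form yields diagonal entries (1,1).

Reading off H_k = ker ∂_k / im ∂_{k+1}:

  H_0: rank C_0 − rank ∂_1 = 3 − 2 = 1, and the invariant factors of ∂_1 are all 1, so H_0 = Z.
  H_1: rank ker ∂_1 − rank ∂_2 = (3 − 2) − 0 = 1, and there is no ∂_2, so H_1 = Z.

H_0 ≅ Z,  H_1 ≅ Z.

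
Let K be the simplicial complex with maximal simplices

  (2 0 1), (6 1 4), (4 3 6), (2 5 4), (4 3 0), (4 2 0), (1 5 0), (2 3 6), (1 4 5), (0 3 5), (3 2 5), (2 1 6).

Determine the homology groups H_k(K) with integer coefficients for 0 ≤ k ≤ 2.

H_0 ≅ Z,  H_1 ≅ Z/2Z,  H_2 = 0.

Order the vertices as 0 < 1 < 2 < 3 < 4 < 5 < 6. Listing each simplex with vertices in this order, K has dimension 2 with simplices:

  0-simplices (7): [0], [1], [2], [3], [4], [5], [6]
  1-simplices (18): [0,1], [0,2], [0,3], [0,4], [0,5], [1,2], [1,4], [1,5], [1,6], [2,3], [2,4], [2,5], [2,6], [3,4], [3,5], [3,6], [4,5], [4,6]
  2-simplices (12): [0,1,2], [0,1,5], [0,2,4], [0,3,4], [0,3,5], [1,2,6], [1,4,5], [1,4,6], [2,3,5], [2,3,6], [2,4,5], [3,4,6]

giving chain groups C_0 ≅ Z^7, C_1 ≅ Z^18, C_2 ≅ Z^12.

Boundary ∂_1: C_1 → C_0 maps an edge to its endpoints' difference, ∂[p,q] = q − p. For instance
  ∂[1,4] = [4] − [1].
As a 7×18 matrix over Z this has rank 6, with invariant factors (1,1,1,1,1,1).

Boundary ∂_2: C_2 → C_1 acts by ∂[p,q,r] = [q,r] − [p,r] + [p,q]. For instance
  ∂[0,1,5] = [1,5] − [0,5] + [0,1],
  ∂[2,3,5] = [3,5] − [2,5] + [2,3].
As a 18×12 matrix over Z this has rank 12, with invariant factors (1,1,1,1,1,1,1,1,1,1,1,2).

From H_k ≅ ker(∂_k) / im(∂_{k+1}) we obtain:

  H_0: rank C_0 − rank ∂_1 = 7 − 6 = 1, and the invariant factors of ∂_1 are all 1, so H_0 ≅ Z.
  H_1: rank ker ∂_1 − rank ∂_2 = (18 − 6) − 12 = 0, and ∂_2 has invariant factor 2 > 1, so H_1 ≅ Z/2Z.
  H_2: rank ker ∂_2 − rank ∂_3 = (12 − 12) − 0 = 0, and there is no ∂_3, so H_2 ≅ 0.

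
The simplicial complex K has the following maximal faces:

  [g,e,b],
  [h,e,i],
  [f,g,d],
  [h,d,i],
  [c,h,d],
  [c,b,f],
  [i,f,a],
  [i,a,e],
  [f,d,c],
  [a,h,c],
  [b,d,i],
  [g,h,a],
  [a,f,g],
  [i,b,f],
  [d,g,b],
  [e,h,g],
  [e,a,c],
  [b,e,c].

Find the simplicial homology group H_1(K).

H_1 ≅ Z ⊕ Z_2.

Take the total order a < b < c < d < e < f < g < h < i on the vertex set. Then K (dimension 2) consists of the simplices:

  0-simplices (9): a, b, c, d, e, f, g, h, i
  1-simplices (27): ac, ae, af, ag, ah, ai, bc, bd, be, bf, bg, bi, cd, ce, cf, ch, df, dg, dh, di, eg, eh, ei, fg, fi, gh, hi
  2-simplices (18): ace, ach, aei, afg, afi, agh, bce, bcf, bdg, bdi, beg, bfi, cdf, cdh, dfg, dhi, egh, ehi

Hence C_0 ≅ Z^9, C_1 ≅ Z^27, C_2 ≅ Z^18.

Boundary ∂_1: C_1 → C_0 maps an edge to its endpoints' difference, ∂[p,q] = q − p.
As a 9×27 matrix over Z this has rank 8, with invariant factors (1,1,1,1,1,1,1,1).

∂_2: C_2 → C_1 maps a triangle to the signed sum of its edges. For instance
  ∂ehi = hi − ei + eh,
  ∂cdf = df − cf + cd.
The 27×18 boundary matrix has rank 18 and Smith normal form diag(1,1,1,1,1,1,1,1,1,1,1,1,1,1,1,1,1,2).

Now H_k = ker ∂_k / im ∂_{k+1}, so:

  H_1: rank ker ∂_1 − rank ∂_2 = (27 − 8) − 18 = 1, and ∂_2 has invariant factor 2 > 1, so H_1 = Z ⊕ Z_2.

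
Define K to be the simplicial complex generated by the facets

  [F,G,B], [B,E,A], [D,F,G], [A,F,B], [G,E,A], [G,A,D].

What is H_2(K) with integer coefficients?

We work with the vertex ordering A < B < D < E < F < G. The simplices of K, each written with vertices in increasing order, are:

  0-simplices (6): A, B, D, E, F, G
  1-simplices (12): AB, AD, AE, AF, AG, BE, BF, BG, DF, DG, EG, FG
  2-simplices (6): ABE, ABF, ADG, AEG, BFG, DFG

Hence C_0 ≅ Z^6, C_1 ≅ Z^12, C_2 ≅ Z^6.

The boundary map ∂_1: C_1 → C_0 sends each edge [p,q] (with p < q) to q − p. For instance
  ∂AB = B − A.
The resulting 6×12 matrix has rank 5, and its Smith normal form has invariant factors (1,1,1,1,1).

Boundary ∂_2: C_2 → C_1 maps a triangle to the signed sum of its edges. For instance
  ∂BFG = FG − BG + BF,
  ∂ABE = BE − AE + AB.
The resulting 12×6 matrix has rank 6, and its Smith normal form has invariant factors (1,1,1,1,1,1).

Computing H_k = (kernel of ∂_k) / (image of ∂_{k+1}):

  H_2: rank ker ∂_2 − rank ∂_3 = (6 − 6) − 0 = 0, and there is no ∂_3, so H_2 ≅ 0.

(K is a triangulation of the cylinder S^1 x I.)

H_2 = 0.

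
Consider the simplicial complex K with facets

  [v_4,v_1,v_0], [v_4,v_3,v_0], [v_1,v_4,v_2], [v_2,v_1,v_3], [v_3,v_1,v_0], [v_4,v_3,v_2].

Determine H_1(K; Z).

H_1 ≅ 0.

Fix the vertex order v_0 < v_1 < v_2 < v_3 < v_4 and write every simplex with vertices in increasing order. Then dim K = 2 and the simplices of K are:

  0-simplices (5): [v_0], [v_1], [v_2], [v_3], [v_4]
  1-simplices (9): [v_0,v_1], [v_0,v_3], [v_0,v_4], [v_1,v_2], [v_1,v_3], [v_1,v_4], [v_2,v_3], [v_2,v_4], [v_3,v_4]
  2-simplices (6): [v_0,v_1,v_3], [v_0,v_1,v_4], [v_0,v_3,v_4], [v_1,v_2,v_3], [v_1,v_2,v_4], [v_2,v_3,v_4]

giving chain groups C_0 ≅ Z^5, C_1 ≅ Z^9, C_2 ≅ Z^6.

The boundary map ∂_1: C_1 → C_0 is given by ∂[p,q] = [q] − [p].
This gives a 5×9 integer matrix of rank 4; reducing to Smith normal form yields diagonal entries (1,1,1,1).

∂_2: C_2 → C_1 maps a triangle to the signed sum of its edges. For instance
  ∂[v_1,v_2,v_4] = [v_2,v_4] − [v_1,v_4] + [v_1,v_2],
  ∂[v_0,v_1,v_3] = [v_1,v_3] − [v_0,v_3] + [v_0,v_1].
As a 9×6 matrix over Z this has rank 5, with invariant factors (1,1,1,1,1).

Now H_k = ker ∂_k / im ∂_{k+1}, so:

  H_1: rank ker ∂_1 − rank ∂_2 = (9 − 4) − 5 = 0, and the invariant factors of ∂_2 are all 1, so H_1 = 0.

(K is a triangulation of the 2-sphere S^2.)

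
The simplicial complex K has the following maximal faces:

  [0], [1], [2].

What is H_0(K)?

H_0 ≅ Z^3.

Order the vertices as 0 < 1 < 2. Listing each simplex with vertices in this order, K has dimension 0 with simplices:

  0-simplices (3): [0], [1], [2]

Hence C_0 ≅ Z^3.

Reading off H_k = ker ∂_k / im ∂_{k+1}:

  H_0: rank C_0 − rank ∂_1 = 3 − 0 = 3, and there is no ∂_1, so H_0 = Z^3.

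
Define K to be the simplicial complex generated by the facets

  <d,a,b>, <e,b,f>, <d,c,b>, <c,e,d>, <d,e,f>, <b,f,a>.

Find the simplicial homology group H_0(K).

H_0 ≅ Z.

We work with the vertex ordering a < b < c < d < e < f. The simplices of K, each written with vertices in increasing order, are:

  0-simplices (6): a, b, c, d, e, f
  1-simplices (12): ab, ad, af, bc, bd, be, bf, cd, ce, de, df, ef
  2-simplices (6): abd, abf, bcd, bef, cde, def

so the chain groups are C_0 ≅ Z^6, C_1 ≅ Z^12, C_2 ≅ Z^6.

Boundary ∂_1: C_1 → C_0 is given by ∂[p,q] = [q] − [p].
As a 6×12 matrix over Z this has rank 5, with invariant factors (1,1,1,1,1).

Boundary ∂_2: C_2 → C_1 acts by ∂[p,q,r] = [q,r] − [p,r] + [p,q]. For instance
  ∂abf = bf − af + ab,
  ∂def = ef − df + de.
This gives a 12×6 integer matrix of rank 6; reducing to Smith normal form yields diagonal entries (1,1,1,1,1,1).

Computing H_k = (kernel of ∂_k) / (image of ∂_{k+1}):

  H_0: rank C_0 − rank ∂_1 = 6 − 5 = 1, and the invariant factors of ∂_1 are all 1, so H_0 ≅ Z.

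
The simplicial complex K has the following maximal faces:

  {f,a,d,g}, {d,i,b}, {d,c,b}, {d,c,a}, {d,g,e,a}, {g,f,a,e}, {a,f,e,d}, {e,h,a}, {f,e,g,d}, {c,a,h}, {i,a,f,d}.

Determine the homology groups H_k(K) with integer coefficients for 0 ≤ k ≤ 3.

Order the vertices as a < b < c < d < e < f < g < h < i. Listing each simplex with vertices in this order, K has dimension 3 with simplices:

  0-simplices (9): a, b, c, d, e, f, g, h, i
  1-simplices (21): ac, ad, ae, af, ag, ah, ai, bc, bd, bi, cd, ch, de, df, dg, di, ef, eg, eh, fg, fi
  2-simplices (18): acd, ach, ade, adf, adg, adi, aef, aeg, aeh, afg, afi, bcd, bdi, def, deg, dfg, dfi, efg
  3-simplices (6): adef, adeg, adfg, adfi, aefg, defg

giving chain groups C_0 ≅ Z^9, C_1 ≅ Z^21, C_2 ≅ Z^18, C_3 ≅ Z^6.

Boundary ∂_1: C_1 → C_0 sends each edge [p,q] (with p < q) to q − p. For instance
  ∂dg = g − d.
The resulting 9×21 matrix has rank 8, and its Smith normal form has invariant factors (1,1,1,1,1,1,1,1).

∂_2: C_2 → C_1 sends each 2-simplex [p,q,r] to [q,r] − [p,r] + [p,q]. For instance
  ∂def = ef − df + de,
  ∂acd = cd − ad + ac.
The resulting 21×18 matrix has rank 13, and its Smith normal form has invariant factors (1,1,1,1,1,1,1,1,1,1,1,1,1).

Boundary ∂_3: C_3 → C_2 sends each 3-simplex σ to the alternating sum Σ_i (−1)^i (σ with its i-th vertex removed). For instance
  ∂adfi = dfi − afi + adi − adf,
  ∂adeg = deg − aeg + adg − ade.
This gives a 18×6 integer matrix of rank 5; reducing to Smith normal form yields diagonal entries (1,1,1,1,1).

From H_k ≅ ker(∂_k) / im(∂_{k+1}) we obtain:

  H_0: rank C_0 − rank ∂_1 = 9 − 8 = 1, and the invariant factors of ∂_1 are all 1, so H_0 = Z.
  H_1: rank ker ∂_1 − rank ∂_2 = (21 − 8) − 13 = 0, and the invariant factors of ∂_2 are all 1, so H_1 = 0.
  H_2: rank ker ∂_2 − rank ∂_3 = (18 − 13) − 5 = 0, and the invariant factors of ∂_3 are all 1, so H_2 = 0.
  H_3: rank ker ∂_3 − rank ∂_4 = (6 − 5) − 0 = 1, and there is no ∂_4, so H_3 = Z.

H_0 ≅ Z,  H_1 = 0,  H_2 = 0,  H_3 ≅ Z.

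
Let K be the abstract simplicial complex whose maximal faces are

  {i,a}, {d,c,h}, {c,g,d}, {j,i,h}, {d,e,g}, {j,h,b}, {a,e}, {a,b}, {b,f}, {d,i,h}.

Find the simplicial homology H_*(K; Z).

K has 10 vertices, 17 edges, 6 triangles.
rank ∂_0 = 0, rank ∂_1 = 9 ⇒ b_0 = 10 − 0 − 9 = 1; all invariant factors of ∂_1 are 1 so no torsion. So H_0 = Z.
rank ∂_1 = 9, rank ∂_2 = 6 ⇒ b_1 = 17 − 9 − 6 = 2; all invariant factors of ∂_2 are 1 so no torsion. So H_1 = Z^2.
rank ∂_2 = 6, rank ∂_3 = 0 ⇒ b_2 = 6 − 6 − 0 = 0. So H_2 = 0.

H_0 = Z,  H_1 = Z^2,  H_2 = 0.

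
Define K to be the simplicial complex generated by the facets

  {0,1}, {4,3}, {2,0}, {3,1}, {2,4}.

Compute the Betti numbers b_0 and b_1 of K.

b_0 = 1, b_1 = 1.

Order the vertices as 0 < 1 < 2 < 3 < 4. Listing each simplex with vertices in this order, K has dimension 1 with simplices:

  0-simplices (5): [0], [1], [2], [3], [4]
  1-simplices (5): [0,1], [0,2], [1,3], [2,4], [3,4]

Hence C_0 ≅ Z^5, C_1 ≅ Z^5.

The boundary map ∂_1: C_1 → C_0 is given by ∂[p,q] = [q] − [p]. For instance
  ∂[0,2] = [2] − [0].
The resulting 5×5 matrix has rank 4, and its Smith normal form has invariant factors (1,1,1,1).

Now H_k = ker ∂_k / im ∂_{k+1}, so:

  H_0: rank C_0 − rank ∂_1 = 5 − 4 = 1, and the invariant factors of ∂_1 are all 1, so H_0 ≅ Z.
  H_1: rank ker ∂_1 − rank ∂_2 = (5 − 4) − 0 = 1, and there is no ∂_2, so H_1 ≅ Z.

(K is a triangulation of the circle S^1.)

Hence the Betti numbers are b_0 = 1, b_1 = 1.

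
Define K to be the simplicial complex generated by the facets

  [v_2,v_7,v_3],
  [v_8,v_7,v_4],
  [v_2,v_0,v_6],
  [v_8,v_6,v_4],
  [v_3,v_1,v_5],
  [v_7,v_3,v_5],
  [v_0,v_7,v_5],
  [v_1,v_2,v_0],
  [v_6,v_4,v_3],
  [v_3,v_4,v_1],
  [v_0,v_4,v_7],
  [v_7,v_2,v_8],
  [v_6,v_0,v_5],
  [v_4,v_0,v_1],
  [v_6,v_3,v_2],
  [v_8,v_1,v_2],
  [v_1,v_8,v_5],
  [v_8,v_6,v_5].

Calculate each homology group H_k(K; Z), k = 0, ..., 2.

H_0 = Z,  H_1 = Z^2,  H_2 = Z.

Fix the vertex order v_0 < v_1 < v_2 < v_3 < v_4 < v_5 < v_6 < v_7 < v_8 and write every simplex with vertices in increasing order. Then dim K = 2 and the simplices of K are:

  0-simplices (9): [v_0], [v_1], [v_2], [v_3], [v_4], [v_5], [v_6], [v_7], [v_8]
  1-simplices (27): (27 of them)
  2-simplices (18): (18 of them)

Hence C_0 ≅ Z^9, C_1 ≅ Z^27, C_2 ≅ Z^18.

Boundary ∂_1: C_1 → C_0 maps an edge to its endpoints' difference, ∂[p,q] = q − p.
This gives a 9×27 integer matrix of rank 8; reducing to Smith normal form yields diagonal entries (1,1,1,1,1,1,1,1).

The boundary map ∂_2: C_2 → C_1 maps a triangle to the signed sum of its edges. For instance
  ∂[v_3,v_5,v_7] = [v_5,v_7] − [v_3,v_7] + [v_3,v_5],
  ∂[v_4,v_7,v_8] = [v_7,v_8] − [v_4,v_8] + [v_4,v_7].
The resulting 27×18 matrix has rank 17, and its Smith normal form has invariant factors (1,1,1,1,1,1,1,1,1,1,1,1,1,1,1,1,1).

Now H_k = ker ∂_k / im ∂_{k+1}, so:

  H_0: rank C_0 − rank ∂_1 = 9 − 8 = 1, and the invariant factors of ∂_1 are all 1, so H_0 = Z.
  H_1: rank ker ∂_1 − rank ∂_2 = (27 − 8) − 17 = 2, and the invariant factors of ∂_2 are all 1, so H_1 = Z^2.
  H_2: rank ker ∂_2 − rank ∂_3 = (18 − 17) − 0 = 1, and there is no ∂_3, so H_2 = Z.

As a check, the Euler characteristic is 9 − 27 + 18 = 0, which agrees with 1 − 2 + 1 = 0.
(K is a triangulation of the torus T^2.)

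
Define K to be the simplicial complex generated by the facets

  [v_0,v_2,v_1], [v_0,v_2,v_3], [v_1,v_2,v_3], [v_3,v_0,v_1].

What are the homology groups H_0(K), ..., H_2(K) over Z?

H_0 ≅ Z,  H_1 = 0,  H_2 ≅ Z.

We work with the vertex ordering v_0 < v_1 < v_2 < v_3. The simplices of K, each written with vertices in increasing order, are:

  0-simplices (4): [v_0], [v_1], [v_2], [v_3]
  1-simplices (6): [v_0,v_1], [v_0,v_2], [v_0,v_3], [v_1,v_2], [v_1,v_3], [v_2,v_3]
  2-simplices (4): [v_0,v_1,v_2], [v_0,v_1,v_3], [v_0,v_2,v_3], [v_1,v_2,v_3]

so the chain groups are C_0 ≅ Z^4, C_1 ≅ Z^6, C_2 ≅ Z^4.

The boundary map ∂_1: C_1 → C_0 maps an edge to its endpoints' difference, ∂[p,q] = q − p. For instance
  ∂[v_0,v_1] = [v_1] − [v_0].
As a 4×6 matrix over Z this has rank 3, with invariant factors (1,1,1).

The boundary map ∂_2: C_2 → C_1 acts by ∂[p,q,r] = [q,r] − [p,r] + [p,q]. For instance
  ∂[v_0,v_1,v_2] = [v_1,v_2] − [v_0,v_2] + [v_0,v_1],
  ∂[v_1,v_2,v_3] = [v_2,v_3] − [v_1,v_3] + [v_1,v_2].
The 6×4 boundary matrix has rank 3 and Smith normal form diag(1,1,1).

From H_k ≅ ker(∂_k) / im(∂_{k+1}) we obtain:

  H_0: rank C_0 − rank ∂_1 = 4 − 3 = 1, and the invariant factors of ∂_1 are all 1, so H_0 ≅ Z.
  H_1: rank ker ∂_1 − rank ∂_2 = (6 − 3) − 3 = 0, and the invariant factors of ∂_2 are all 1, so H_1 ≅ 0.
  H_2: rank ker ∂_2 − rank ∂_3 = (4 − 3) − 0 = 1, and there is no ∂_3, so H_2 ≅ Z.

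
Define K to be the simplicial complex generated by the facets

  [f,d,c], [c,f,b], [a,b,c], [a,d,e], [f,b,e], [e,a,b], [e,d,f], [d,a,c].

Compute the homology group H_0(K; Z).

H_0 ≅ Z.

Order the vertices as a < b < c < d < e < f. Listing each simplex with vertices in this order, K has dimension 2 with simplices:

  0-simplices (6): a, b, c, d, e, f
  1-simplices (12): ab, ac, ad, ae, bc, be, bf, cd, cf, de, df, ef
  2-simplices (8): abc, abe, acd, ade, bcf, bef, cdf, def

so the chain groups are C_0 ≅ Z^6, C_1 ≅ Z^12, C_2 ≅ Z^8.

Boundary ∂_1: C_1 → C_0 sends each edge [p,q] (with p < q) to q − p. For instance
  ∂ad = d − a.
This gives a 6×12 integer matrix of rank 5; reducing to Smith normal form yields diagonal entries (1,1,1,1,1).

Boundary ∂_2: C_2 → C_1 sends each 2-simplex [p,q,r] to [q,r] − [p,r] + [p,q]. For instance
  ∂bef = ef − bf + be,
  ∂abe = be − ae + ab.
This gives a 12×8 integer matrix of rank 7; reducing to Smith normal form yields diagonal entries (1,1,1,1,1,1,1).

From H_k ≅ ker(∂_k) / im(∂_{k+1}) we obtain:

  H_0: rank C_0 − rank ∂_1 = 6 − 5 = 1, and the invariant factors of ∂_1 are all 1, so H_0 ≅ Z.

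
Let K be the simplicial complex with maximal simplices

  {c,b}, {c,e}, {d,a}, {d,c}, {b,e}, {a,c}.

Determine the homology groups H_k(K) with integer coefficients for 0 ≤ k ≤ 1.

H_0 ≅ Z,  H_1 ≅ Z^2.

Order the vertices as a < b < c < d < e. Listing each simplex with vertices in this order, K has dimension 1 with simplices:

  0-simplices (5): a, b, c, d, e
  1-simplices (6): ac, ad, bc, be, cd, ce

Hence C_0 ≅ Z^5, C_1 ≅ Z^6.

Boundary ∂_1: C_1 → C_0 maps an edge to its endpoints' difference, ∂[p,q] = q − p.
This gives a 5×6 integer matrix of rank 4; reducing to Smith normal form yields diagonal entries (1,1,1,1).

From H_k ≅ ker(∂_k) / im(∂_{k+1}) we obtain:

  H_0: rank C_0 − rank ∂_1 = 5 − 4 = 1, and the invariant factors of ∂_1 are all 1, so H_0 = Z.
  H_1: rank ker ∂_1 − rank ∂_2 = (6 − 4) − 0 = 2, and there is no ∂_2, so H_1 = Z^2.

As a check, the Euler characteristic is 5 − 6 = -1, which agrees with 1 − 2 = -1.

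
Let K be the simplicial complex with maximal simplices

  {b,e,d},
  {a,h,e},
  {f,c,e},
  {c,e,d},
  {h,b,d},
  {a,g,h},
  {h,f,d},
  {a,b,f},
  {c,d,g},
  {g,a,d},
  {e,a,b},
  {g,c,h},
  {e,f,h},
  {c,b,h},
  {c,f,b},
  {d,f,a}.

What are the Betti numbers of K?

K has 8 vertices, 24 edges, 16 triangles.
rank ∂_0 = 0, rank ∂_1 = 7 ⇒ b_0 = 8 − 0 − 7 = 1; all invariant factors of ∂_1 are 1 so no torsion. So H_0 ≅ Z.
rank ∂_1 = 7, rank ∂_2 = 15 ⇒ b_1 = 24 − 7 − 15 = 2; all invariant factors of ∂_2 are 1 so no torsion. So H_1 ≅ Z^2.
rank ∂_2 = 15, rank ∂_3 = 0 ⇒ b_2 = 16 − 15 − 0 = 1. So H_2 ≅ Z.

b_0 = 1, b_1 = 2, b_2 = 1.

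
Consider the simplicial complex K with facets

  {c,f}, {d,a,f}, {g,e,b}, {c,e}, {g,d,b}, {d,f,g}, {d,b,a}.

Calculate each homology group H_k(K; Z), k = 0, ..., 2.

We work with the vertex ordering a < b < c < d < e < f < g. The simplices of K, each written with vertices in increasing order, are:

  0-simplices (7): a, b, c, d, e, f, g
  1-simplices (12): ab, ad, af, bd, be, bg, ce, cf, df, dg, eg, fg
  2-simplices (5): abd, adf, bdg, beg, dfg

so the chain groups are C_0 ≅ Z^7, C_1 ≅ Z^12, C_2 ≅ Z^5.

∂_1: C_1 → C_0 sends each edge [p,q] (with p < q) to q − p. For instance
  ∂bd = d − b.
The resulting 7×12 matrix has rank 6, and its Smith normal form has invariant factors (1,1,1,1,1,1).

Boundary ∂_2: C_2 → C_1 sends each 2-simplex [p,q,r] to [q,r] − [p,r] + [p,q]. For instance
  ∂bdg = dg − bg + bd,
  ∂adf = df − af + ad.
The resulting 12×5 matrix has rank 5, and its Smith normal form has invariant factors (1,1,1,1,1).

Computing H_k = (kernel of ∂_k) / (image of ∂_{k+1}):

  H_0: rank C_0 − rank ∂_1 = 7 − 6 = 1, and the invariant factors of ∂_1 are all 1, so H_0 = Z.
  H_1: rank ker ∂_1 − rank ∂_2 = (12 − 6) − 5 = 1, and the invariant factors of ∂_2 are all 1, so H_1 = Z.
  H_2: rank ker ∂_2 − rank ∂_3 = (5 − 5) − 0 = 0, and there is no ∂_3, so H_2 = 0.

As a check, the Euler characteristic is 7 − 12 + 5 = 0, which agrees with 1 − 1 + 0 = 0.

H_0 = Z,  H_1 = Z,  H_2 = 0.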